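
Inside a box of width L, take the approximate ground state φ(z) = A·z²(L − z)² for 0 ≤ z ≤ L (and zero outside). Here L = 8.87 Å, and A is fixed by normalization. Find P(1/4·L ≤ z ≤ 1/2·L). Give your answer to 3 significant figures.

The probability is P = ∫ |φ|² dz over [1/4·L, 1/2·L].
The normalization integral ∫|φ|²dz over the whole domain equals L^9/630·A², and A² cancels in the ratio.
In terms of u = z/L (A² and the length scale cancel between numerator and denominator), P = [∫_{1/4}^{1/2} u^4·(1 - u)^4 du] / [∫_{0}^{1} u^4·(1 - u)^4 du].
With ∫ u^4·(1 - u)^4 du = u^5·(70·u^4 - 315·u^3 + 540·u^2 - 420·u + 126)/630 + C, the region integral is ≈ 0.00071599 and the full one is 1/630.
This works out to P = 0.4511.

P ≈ 0.451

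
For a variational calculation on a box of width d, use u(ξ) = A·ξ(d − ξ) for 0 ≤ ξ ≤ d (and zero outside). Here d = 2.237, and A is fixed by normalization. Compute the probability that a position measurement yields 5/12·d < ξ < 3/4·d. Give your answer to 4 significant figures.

The probability is P = ∫ |u|² dξ over [5/12·d, 3/4·d].
The normalization integral ∫|u|²dξ over the whole domain equals d^5/30·A², and A² cancels in the ratio.
In terms of t = ξ/d (A² and the length scale cancel between numerator and denominator), P = [∫_{5/12}^{3/4} t^2·(1 - t)^2 dt] / [∫_{0}^{1} t^2·(1 - t)^2 dt].
With ∫ t^2·(1 - t)^2 dt = t^3·(6·t^2 - 15·t + 10)/30 + C, the region integral is ≈ 0.0183288 and the full one is 1/30.
Taking the ratio, P = 0.54986.

P ≈ 0.5499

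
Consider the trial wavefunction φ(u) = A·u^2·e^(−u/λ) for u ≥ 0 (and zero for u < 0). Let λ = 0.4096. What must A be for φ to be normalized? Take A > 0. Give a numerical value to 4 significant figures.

A ≈ 10.75

We need A² ∫|f|² du = 1, taking the integral from 0 to ∞.
Using ∫₀^∞ uⁿ e^(−αu) du = n!/αⁿ⁺¹, carrying out the integral gives A² · 3·λ^5/4.
Setting this equal to 1 gives A² = 1/(3·λ^5/4).
With λ = 0.4096: A² = 115.65 and A = 10.754.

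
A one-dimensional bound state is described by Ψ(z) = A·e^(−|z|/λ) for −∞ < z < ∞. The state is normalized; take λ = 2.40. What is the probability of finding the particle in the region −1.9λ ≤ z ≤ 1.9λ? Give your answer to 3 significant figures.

P ≈ 0.978

|Ψ|² is the probability density, so P = ∫_{−1.9λ}^{1.9λ} |Ψ|² dz.
With A² fixed by ∫|Ψ|² = 1, i.e. A² = (λ)^(−1), substitute and integrate.
By symmetry take twice the z ≥ 0 contribution in numerator and denominator; the 2's cancel. Substituting u = z/λ, A² and the length scale cancel in the ratio: P = ∫_{0}^{1.9} e^(-2·u) du / ∫_{0}^{∞} e^(-2·u) du.
Using ∫ e^(-2·u) du = -e^(-2·u)/2, the numerator is 1/2 - e^(-19/5)/2 and the denominator is 1/2.
This works out to P = 0.9776.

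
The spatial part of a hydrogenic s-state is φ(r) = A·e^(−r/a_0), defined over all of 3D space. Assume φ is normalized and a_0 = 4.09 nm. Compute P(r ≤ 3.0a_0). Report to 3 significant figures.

With dV = 4πr²dr, the probability is ∫|φ|² dV over r ≤ 3.0a_0.
Normalization gives A² = 1/(π·a_0^3).
In terms of u = r/a_0 (A², 4π and the length scale all cancel between numerator and denominator), P = [∫_{0}^{3.0} u^2·e^(-2·u) du] / [∫_{0}^{∞} u^2·e^(-2·u) du].
Using ∫ u^2·e^(-2·u) du = -(2·u^2 + 2·u + 1)·e^(-2·u)/4, the numerator is 1/4 - 25·e^(-6)/4 and the denominator is 1/4.
The region integral divided by the full integral gives P = 0.9380.

P ≈ 0.938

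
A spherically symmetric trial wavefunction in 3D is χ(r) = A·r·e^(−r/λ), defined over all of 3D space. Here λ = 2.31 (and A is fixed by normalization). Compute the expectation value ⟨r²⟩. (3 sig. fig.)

By definition ⟨r²⟩ = ∫ r^2 |χ(r)|² 4πr² dr.
Recall ∫₀^∞ r^m e^(−r/β) dr = m!·β^(m+1), since the A² factors cancel between numerator and denominator, ⟨r²⟩ = 15·λ^2/2.
With λ = 2.31, ⟨r^2⟩ = 40.02.

⟨r^2⟩ ≈ 40.0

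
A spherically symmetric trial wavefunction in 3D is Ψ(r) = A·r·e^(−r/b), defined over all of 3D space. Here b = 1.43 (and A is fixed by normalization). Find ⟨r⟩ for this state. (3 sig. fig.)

The expectation value is the |Ψ|²-weighted average of r: ∫ r|Ψ|² 4πr² dr.
With ∫₀^∞ r^5 e^(−αr) dr = 5!/α^6, evaluating both integrals, ⟨r⟩ = 5·b/2.
With b = 1.43, ⟨r⟩ = 3.575.

⟨r⟩ ≈ 3.58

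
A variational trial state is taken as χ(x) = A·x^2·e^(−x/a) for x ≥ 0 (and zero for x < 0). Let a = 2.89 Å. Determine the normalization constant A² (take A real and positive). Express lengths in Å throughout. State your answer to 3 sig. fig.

We need A² ∫|f|² dx = 1, taking the integral from 0 to ∞.
Using ∫₀^∞ xⁿ e^(−αx) dx = n!/αⁿ⁺¹, carrying out the integral gives A² · 3·a^5/4.
With a = 2.89: A² = 0.006614 and A = 0.08133.

A^2 ≈ 0.00661 Å^(-5)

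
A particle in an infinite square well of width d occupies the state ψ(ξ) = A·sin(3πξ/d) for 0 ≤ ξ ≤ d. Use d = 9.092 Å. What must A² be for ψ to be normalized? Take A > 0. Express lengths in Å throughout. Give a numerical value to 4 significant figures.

A^2 ≈ 0.2200 Å^(-1)

We need A² ∫|f|² dξ = 1, taking the integral from 0 to d.
Using sin²θ = (1 − cos 2θ)/2, carrying out the integral gives A² · d/2.
Hence A² = 1/[d/2].
With d = 9.092: A² = 0.21997 and A = 0.46901.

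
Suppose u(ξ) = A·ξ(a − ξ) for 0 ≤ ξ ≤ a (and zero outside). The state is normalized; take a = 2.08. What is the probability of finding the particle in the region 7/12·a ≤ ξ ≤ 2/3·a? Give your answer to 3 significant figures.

The probability is P = ∫ |u|² dξ over [7/12·a, 2/3·a].
Since A² = 1/(a^5/30), this is the region integral divided by the full normalization integral.
Let t = ξ/a; then A² and the length scale cancel, so P = ∫_{7/12}^{2/3} t^2·(1 - t)^2 dt ÷ ∫_{0}^{1} t^2·(1 - t)^2 dt.
An antiderivative of t^2·(1 - t)^2 is t^3·(6·t^2 - 15·t + 10)/30; evaluating from 7/12 to 2/3 gives ≈ 0.0045581, while the full integral is 1/30.
This works out to P = 0.1367.

P ≈ 0.137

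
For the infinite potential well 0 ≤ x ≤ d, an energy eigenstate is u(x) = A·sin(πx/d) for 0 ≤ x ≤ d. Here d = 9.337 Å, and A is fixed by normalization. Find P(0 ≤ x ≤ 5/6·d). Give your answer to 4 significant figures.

P ≈ 0.9712

The probability is P = ∫ |u|² dx over [0, 5/6·d].
Since A² = 1/(d/2), this is the region integral divided by the full normalization integral.
Substituting t = x/d, A² and the length scale cancel in the ratio: P = ∫_{0}^{5/6} sin(π·t)^2 dt / ∫_{0}^{1} sin(π·t)^2 dt.
An antiderivative of sin(π·t)^2 is t/2 - sin(2·π·t)/(4·π); evaluating from 0 to 5/6 gives √(3)/(8·π) + 5/12, while the full integral is 1/2.
Taking the ratio, P = √(3)/(4·π) + 5/6.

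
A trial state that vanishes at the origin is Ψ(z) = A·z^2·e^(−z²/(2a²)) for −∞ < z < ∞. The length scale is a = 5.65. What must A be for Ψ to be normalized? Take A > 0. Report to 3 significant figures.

A ≈ 0.0114

Normalization requires ∫|Ψ|² dz = 1, integrated from −∞ to ∞.
Differentiating ∫e^(−αz²) dz = √(π/α) under α to get the higher moments, carrying out the integral gives A² · 3·√(π)·a^5/4.
With a = 5.65: A² = 0.0001307 and A = 0.01143.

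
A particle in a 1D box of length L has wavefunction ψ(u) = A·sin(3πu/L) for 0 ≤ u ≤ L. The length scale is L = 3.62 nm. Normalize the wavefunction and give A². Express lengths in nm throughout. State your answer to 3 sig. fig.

Require ∫ |ψ|² du = 1 over the whole domain.
With ψ = A·sin(3πu/L), the integral evaluates to A²·[L/2].
Setting this equal to 1 gives A² = 1/(L/2).
With L = 3.62: A² = 0.5525 and A = 0.7433.

A^2 ≈ 0.552 nm^(-1)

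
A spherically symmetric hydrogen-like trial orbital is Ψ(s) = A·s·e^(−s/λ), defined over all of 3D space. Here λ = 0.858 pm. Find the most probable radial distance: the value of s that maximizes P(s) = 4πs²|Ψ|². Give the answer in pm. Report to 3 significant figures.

s ≈ 1.72 pm

Set d/ds [P(s) = 4πs²|Ψ|²] = 0 and solve for s > 0.
Solving yields s = 2·λ.
With λ = 0.858, the most probable radial distance is 1.716 pm.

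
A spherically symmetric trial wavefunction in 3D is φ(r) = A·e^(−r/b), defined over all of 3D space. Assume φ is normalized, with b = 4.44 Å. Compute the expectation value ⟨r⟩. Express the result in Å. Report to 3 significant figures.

⟨r⟩ ≈ 6.66 Å

By definition ⟨r⟩ = ∫ r |φ(r)|² 4πr² dr.
With ∫₀^∞ r^3 e^(−αr) dr = 3!/α^4, evaluating both integrals, ⟨r⟩ = 3·b/2.
Putting b = 4.44 gives 6.660.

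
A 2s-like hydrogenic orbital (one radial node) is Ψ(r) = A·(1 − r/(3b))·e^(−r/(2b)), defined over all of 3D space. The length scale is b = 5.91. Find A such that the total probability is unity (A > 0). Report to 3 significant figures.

We need A² ∫|f|² 4πr² dr = 1, taking the integral from 0 to ∞.
In 3D with spherical symmetry the volume element is 4πr² dr.
Carrying out the integral gives A² · 8·π·b^3/3.
Hence A² = 1/[8·π·b^3/3].
Plugging in b = 5.91 yields A = 0.02405.

A ≈ 0.0240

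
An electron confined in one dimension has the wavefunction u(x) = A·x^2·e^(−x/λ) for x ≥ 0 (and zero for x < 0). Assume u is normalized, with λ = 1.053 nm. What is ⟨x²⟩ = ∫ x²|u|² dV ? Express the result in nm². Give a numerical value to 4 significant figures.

⟨x^2⟩ ≈ 8.316 nm^2

The expectation value is the |u|²-weighted average of x^2: ∫ x^2|u|² dx.
Evaluating both integrals, ⟨x²⟩ = 15·λ^2/2.
With λ = 1.053, ⟨x^2⟩ = 8.3161.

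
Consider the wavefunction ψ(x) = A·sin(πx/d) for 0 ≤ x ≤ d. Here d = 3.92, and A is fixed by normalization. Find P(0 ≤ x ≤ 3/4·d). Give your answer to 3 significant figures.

P ≈ 0.909

P = ∫_{0}^{3/4·d} |ψ(x)|² dx.
Since A² = 1/(d/2), this is the region integral divided by the full normalization integral.
In terms of u = x/d (A² and the length scale cancel between numerator and denominator), P = [∫_{0}^{3/4} sin(π·u)^2 du] / [∫_{0}^{1} sin(π·u)^2 du].
With ∫ sin(π·u)^2 du = u/2 - sin(2·π·u)/(4·π) + C, the region integral is 1/(4·π) + 3/8 and the full one is 1/2.
Taking the ratio, P = (2 + 3·π)/(4·π).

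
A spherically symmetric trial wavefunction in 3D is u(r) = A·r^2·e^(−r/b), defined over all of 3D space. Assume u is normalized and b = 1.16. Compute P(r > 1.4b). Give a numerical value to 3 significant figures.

P ≈ 0.976

Integrate the radial probability density 4πr²|u|² over r > 1.4b.
The full normalization integral is A²·[45·π·b^7/2] = 1, fixing A².
Substituting t = r/b, A², 4π and the length scale all cancel in the ratio: P = ∫_{1.4}^{∞} t^6·e^(-2·t) dt / ∫_{0}^{∞} t^6·e^(-2·t) dt.
An antiderivative of t^6·e^(-2·t) is -(4·t^6 + 12·t^5 + 30·t^4 + 60·t^3 + 90·t^2 + 90·t + 45)·e^(-2·t)/8; evaluating from 1.4 to ∞ gives ≈ 5.4877, while the full integral is 45/8.
This evaluates to P = 0.9756.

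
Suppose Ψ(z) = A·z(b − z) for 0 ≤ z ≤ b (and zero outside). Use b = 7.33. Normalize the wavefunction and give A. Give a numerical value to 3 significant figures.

We need A² ∫|f|² dz = 1, taking the integral from 0 to b.
Expanding the polynomial and integrating term by term, carrying out the integral gives A² · b^5/30.
Hence A² = 1/[b^5/30].
Plugging in b = 7.33 yields A = 0.03765.

A ≈ 0.0377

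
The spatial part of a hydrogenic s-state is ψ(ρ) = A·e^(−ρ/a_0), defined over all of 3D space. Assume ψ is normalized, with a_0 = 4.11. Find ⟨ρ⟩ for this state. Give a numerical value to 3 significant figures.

⟨ρ⟩ ≈ 6.17

The expectation value is the |ψ|²-weighted average of ρ: ∫ ρ|ψ|² 4πρ² dρ.
Using ∫₀^∞ ρⁿ e^(−αρ) dρ = n!/αⁿ⁺¹, the ratio of the moment integral to the normalization integral gives ⟨ρ⟩ = 3·a_0/2.
With a_0 = 4.11, ⟨ρ⟩ = 6.165.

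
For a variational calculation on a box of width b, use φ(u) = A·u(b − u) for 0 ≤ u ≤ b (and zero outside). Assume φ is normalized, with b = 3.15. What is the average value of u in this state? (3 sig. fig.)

⟨u⟩ ≈ 1.58

By definition ⟨u⟩ = ∫ u |φ(u)|² du.
Expanding the polynomial and integrating term by term, since the A² factors cancel between numerator and denominator, ⟨u⟩ = b/2.
With b = 3.15, ⟨u⟩ = 1.575.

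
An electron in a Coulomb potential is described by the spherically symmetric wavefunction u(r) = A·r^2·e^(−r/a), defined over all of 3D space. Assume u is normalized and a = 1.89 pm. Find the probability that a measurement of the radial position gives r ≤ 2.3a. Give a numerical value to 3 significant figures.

P ≈ 0.182

P = ∫ |u|² 4πr² dr over r ≤ 2.3a.
The full normalization integral is A²·[45·π·a^7/2] = 1, fixing A².
Let t = r/a; then A², 4π and the length scale all cancel, so P = ∫_{0}^{2.3} t^6·e^(-2·t) dt ÷ ∫_{0}^{∞} t^6·e^(-2·t) dt.
With ∫ t^6·e^(-2·t) dt = -(4·t^6 + 12·t^5 + 30·t^4 + 60·t^3 + 90·t^2 + 90·t + 45)·e^(-2·t)/8 + C, the region integral is ≈ 1.0236 and the full one is 45/8.
Taking the ratio yields P = 0.1820.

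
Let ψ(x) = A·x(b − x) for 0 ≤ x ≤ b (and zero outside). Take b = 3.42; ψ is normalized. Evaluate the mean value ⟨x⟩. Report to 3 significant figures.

By definition ⟨x⟩ = ∫ x |ψ(x)|² dx.
Expanding the polynomial and integrating term by term, evaluating both integrals, ⟨x⟩ = b/2.
With b = 3.42, ⟨x⟩ = 1.710.

⟨x⟩ ≈ 1.71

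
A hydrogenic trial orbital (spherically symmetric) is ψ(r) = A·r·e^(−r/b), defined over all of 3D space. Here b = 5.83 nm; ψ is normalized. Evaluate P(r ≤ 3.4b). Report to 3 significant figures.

P ≈ 0.808

P = ∫ |ψ|² 4πr² dr over r ≤ 3.4b.
The full normalization integral is A²·[3·π·b^5] = 1, fixing A².
In terms of u = r/b (A², 4π and the length scale all cancel between numerator and denominator), P = [∫_{0}^{3.4} u^4·e^(-2·u) du] / [∫_{0}^{∞} u^4·e^(-2·u) du].
An antiderivative of u^4·e^(-2·u) is -(u^4/2 + u^3 + 3·u^2/2 + 3·u/2 + 3/4)·e^(-2·u); evaluating from 0 to 3.4 gives ≈ 0.60598, while the full integral is 3/4.
The region integral divided by the full integral gives P = 0.8080.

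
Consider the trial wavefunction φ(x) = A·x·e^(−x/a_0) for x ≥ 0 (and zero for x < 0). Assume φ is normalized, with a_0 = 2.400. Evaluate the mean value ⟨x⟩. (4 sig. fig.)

By definition ⟨x⟩ = ∫ x |φ(x)|² dx.
Recall ∫₀^∞ x^m e^(−x/β) dx = m!·β^(m+1), evaluating both integrals, ⟨x⟩ = 3·a_0/2.
With a_0 = 2.400, ⟨x⟩ = 3.6000.

⟨x⟩ ≈ 3.600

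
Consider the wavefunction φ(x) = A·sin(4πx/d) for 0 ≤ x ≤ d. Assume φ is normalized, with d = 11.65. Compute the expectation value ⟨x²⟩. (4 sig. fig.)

⟨x^2⟩ ≈ 44.81

By definition ⟨x²⟩ = ∫ x^2 |φ(x)|² dx.
With ∫₀^d sin²(nπx/d) dx = d/2, evaluating both integrals, ⟨x²⟩ = -d^2/(32·π^2) + d^2/3.
With d = 11.65, ⟨x^2⟩ = 44.811.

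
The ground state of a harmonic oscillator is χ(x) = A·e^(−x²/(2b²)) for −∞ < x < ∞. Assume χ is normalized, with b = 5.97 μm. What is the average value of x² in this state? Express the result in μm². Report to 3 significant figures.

⟨x^2⟩ ≈ 17.8 μm^2

⟨x²⟩ = ∫ x^2 |χ|² dx over the full domain.
The ratio of the moment integral to the normalization integral gives ⟨x²⟩ = b^2/2.
With b = 5.97, ⟨x^2⟩ = 17.82.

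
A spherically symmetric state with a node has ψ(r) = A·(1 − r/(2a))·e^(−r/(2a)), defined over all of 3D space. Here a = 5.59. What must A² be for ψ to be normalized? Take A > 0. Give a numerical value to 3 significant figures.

Normalization requires ∫|ψ|² 4πr² dr = 1, integrated from 0 to ∞.
Recall ∫₀^∞ r^m e^(−r/β) dr = m!·β^(m+1), ∫|ψ|² 4πr² dr = A²·(8·π·a^3).
Hence A² = 1/[8·π·a^3].
With a = 5.59: A² = 0.0002278 and A = 0.01509.

A^2 ≈ 0.000228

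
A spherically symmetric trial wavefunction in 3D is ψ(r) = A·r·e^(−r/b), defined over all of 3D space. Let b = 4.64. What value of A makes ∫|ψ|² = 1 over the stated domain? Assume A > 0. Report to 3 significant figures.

Normalization requires ∫|ψ|² 4πr² dr = 1, integrated from 0 to ∞.
The angular integral contributes 4π, leaving ∫₀^∞ r²|ψ|² dr.
Recall ∫₀^∞ r^m e^(−r/β) dr = m!·β^(m+1), the integral (without the A² prefactor) comes out to 3·π·b^5.
Plugging in b = 4.64 yields A = 0.007024.

A ≈ 0.00702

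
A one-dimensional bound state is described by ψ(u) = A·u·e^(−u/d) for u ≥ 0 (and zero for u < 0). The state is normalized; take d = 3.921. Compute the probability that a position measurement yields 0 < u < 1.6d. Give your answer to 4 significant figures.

P ≈ 0.6201

The probability is P = ∫ |ψ|² du over [0, 1.6d].
Since A² = 1/(d^3/4), this is the region integral divided by the full normalization integral.
In terms of t = u/d (A² and the length scale cancel between numerator and denominator), P = [∫_{0}^{1.6} t^2·e^(-2·t) dt] / [∫_{0}^{∞} t^2·e^(-2·t) dt].
With ∫ t^2·e^(-2·t) dt = -(2·t^2 + 2·t + 1)·e^(-2·t)/4 + C, the region integral is 1/4 - 233·e^(-16/5)/100 and the full one is 1/4.
This works out to P = 0.62010.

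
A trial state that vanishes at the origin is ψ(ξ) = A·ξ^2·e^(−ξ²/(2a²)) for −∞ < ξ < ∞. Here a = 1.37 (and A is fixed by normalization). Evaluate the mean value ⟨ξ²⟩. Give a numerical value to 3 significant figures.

⟨ξ^2⟩ ≈ 4.69

⟨ξ²⟩ = ∫ ξ^2 |ψ|² dξ over the full domain.
Evaluating both integrals, ⟨ξ²⟩ = 5·a^2/2.
With a = 1.37, ⟨ξ^2⟩ = 4.692.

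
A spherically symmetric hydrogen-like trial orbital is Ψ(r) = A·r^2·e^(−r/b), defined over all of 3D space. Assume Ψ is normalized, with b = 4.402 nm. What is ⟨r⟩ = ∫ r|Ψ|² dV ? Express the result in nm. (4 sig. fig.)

⟨r⟩ ≈ 15.41 nm

By definition ⟨r⟩ = ∫ r |Ψ(r)|² 4πr² dr.
Since the A² factors cancel between numerator and denominator, ⟨r⟩ = 7·b/2.
With b = 4.402, ⟨r⟩ = 15.407.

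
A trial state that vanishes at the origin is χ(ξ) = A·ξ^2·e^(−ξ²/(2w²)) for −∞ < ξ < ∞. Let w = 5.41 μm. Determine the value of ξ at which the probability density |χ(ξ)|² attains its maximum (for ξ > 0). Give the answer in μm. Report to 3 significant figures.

ξ ≈ 7.65 μm

Set d/dξ [|χ(ξ)|²] = 0 and solve for ξ > 0.
This gives ξ = √(2)·w.
With w = 5.41, the value of ξ > 0 at which the probability density is greatest is 7.651 μm.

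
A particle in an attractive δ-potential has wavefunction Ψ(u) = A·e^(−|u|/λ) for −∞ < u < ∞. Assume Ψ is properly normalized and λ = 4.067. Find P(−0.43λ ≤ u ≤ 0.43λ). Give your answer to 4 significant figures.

P ≈ 0.5768

P = ∫_{−0.43λ}^{0.43λ} |Ψ(u)|² du.
With A² fixed by ∫|Ψ|² = 1, i.e. A² = (λ)^(−1), substitute and integrate.
By symmetry take twice the u ≥ 0 contribution in numerator and denominator; the 2's cancel. Substituting t = u/λ, A² and the length scale cancel in the ratio: P = ∫_{0}^{0.43} e^(-2·t) dt / ∫_{0}^{∞} e^(-2·t) dt.
Using ∫ e^(-2·t) dt = -e^(-2·t)/2, the numerator is 1/2 - e^(-43/50)/2 and the denominator is 1/2.
This works out to P = 0.57684.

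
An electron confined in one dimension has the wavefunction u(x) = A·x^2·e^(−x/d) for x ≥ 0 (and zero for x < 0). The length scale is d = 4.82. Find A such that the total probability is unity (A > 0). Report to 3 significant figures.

A ≈ 0.0226

The normalization condition is ∫|u|² dx = 1 from 0 to ∞.
∫|u|² dx = A²·(3·d^5/4).
Setting this equal to 1 gives A² = 1/(3·d^5/4).
Plugging in d = 4.82 yields A = 0.02264.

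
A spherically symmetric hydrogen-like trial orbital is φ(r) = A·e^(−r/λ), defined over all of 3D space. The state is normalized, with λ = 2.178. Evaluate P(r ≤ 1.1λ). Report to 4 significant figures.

P ≈ 0.3773

P = ∫ |φ|² 4πr² dr over r ≤ 1.1λ.
Normalization gives A² = 1/(π·λ^3).
In terms of u = r/λ (A², 4π and the length scale all cancel between numerator and denominator), P = [∫_{0}^{1.1} u^2·e^(-2·u) du] / [∫_{0}^{∞} u^2·e^(-2·u) du].
Using ∫ u^2·e^(-2·u) du = -(2·u^2 + 2·u + 1)·e^(-2·u)/4, the numerator is 1/4 - 281·e^(-11/5)/200 and the denominator is 1/4.
This evaluates to P = 0.37729.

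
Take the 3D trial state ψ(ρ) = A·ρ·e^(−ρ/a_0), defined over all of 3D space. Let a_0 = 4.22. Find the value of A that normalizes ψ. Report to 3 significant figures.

We need A² ∫|f|² 4πρ² dρ = 1, taking the integral from 0 to ∞.
In 3D with spherical symmetry the volume element is 4πρ² dρ.
Using ∫₀^∞ ρⁿ e^(−αρ) dρ = n!/αⁿ⁺¹, ∫|ψ|² 4πρ² dρ = A²·(3·π·a_0^5).
So A² = (3·π·a_0^5)^(−1).
Plugging in a_0 = 4.22 yields A = 0.008904.

A ≈ 0.00890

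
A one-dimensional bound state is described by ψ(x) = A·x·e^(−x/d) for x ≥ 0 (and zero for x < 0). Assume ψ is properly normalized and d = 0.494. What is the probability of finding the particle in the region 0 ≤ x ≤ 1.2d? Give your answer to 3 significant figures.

P = ∫_{0}^{1.2d} |ψ(x)|² dx.
The normalization integral ∫|ψ|²dx over the whole domain equals d^3/4·A², and A² cancels in the ratio.
Let u = x/d; then A² and the length scale cancel, so P = ∫_{0}^{1.2} u^2·e^(-2·u) du ÷ ∫_{0}^{∞} u^2·e^(-2·u) du.
With ∫ u^2·e^(-2·u) du = -(2·u^2 + 2·u + 1)·e^(-2·u)/4 + C, the region integral is 1/4 - 157·e^(-12/5)/100 and the full one is 1/4.
The result is P = 0.4303.

P ≈ 0.430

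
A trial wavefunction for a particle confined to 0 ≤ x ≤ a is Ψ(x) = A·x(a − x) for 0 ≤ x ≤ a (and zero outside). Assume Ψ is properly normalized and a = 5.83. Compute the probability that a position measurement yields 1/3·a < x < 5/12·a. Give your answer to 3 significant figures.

P = ∫_{1/3·a}^{5/12·a} |Ψ(x)|² dx.
Since A² = 1/(a^5/30), this is the region integral divided by the full normalization integral.
In terms of u = x/a (A² and the length scale cancel between numerator and denominator), P = [∫_{1/3}^{5/12} u^2·(1 - u)^2 du] / [∫_{0}^{1} u^2·(1 - u)^2 du].
With ∫ u^2·(1 - u)^2 du = u^3·(6·u^2 - 15·u + 10)/30 + C, the region integral is ≈ 0.0045581 and the full one is 1/30.
The result is P = 0.1367.

P ≈ 0.137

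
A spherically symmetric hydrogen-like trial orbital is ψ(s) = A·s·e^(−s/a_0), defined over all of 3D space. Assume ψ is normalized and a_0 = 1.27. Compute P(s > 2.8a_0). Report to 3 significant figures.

Integrate the radial probability density 4πs²|ψ|² over s > 2.8a_0.
A² is fixed by ∫₀^∞ 4πs²|ψ|² ds = 1, i.e. A² = (3·π·a_0^5)^(−1).
Substituting u = s/a_0, A², 4π and the length scale all cancel in the ratio: P = ∫_{2.8}^{∞} u^4·e^(-2·u) du / ∫_{0}^{∞} u^4·e^(-2·u) du.
An antiderivative of u^4·e^(-2·u) is -(u^4/2 + u^3 + 3·u^2/2 + 3·u/2 + 3/4)·e^(-2·u); evaluating from 2.8 to ∞ gives ≈ 0.25661, while the full integral is 3/4.
This evaluates to P = 0.3422.

P ≈ 0.342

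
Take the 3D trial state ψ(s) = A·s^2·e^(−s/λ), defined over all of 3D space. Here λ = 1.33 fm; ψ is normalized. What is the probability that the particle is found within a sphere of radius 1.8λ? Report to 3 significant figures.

P ≈ 0.0733

With dV = 4πs²ds, the probability is ∫|ψ|² dV over s ≤ 1.8λ.
The full normalization integral is A²·[45·π·λ^7/2] = 1, fixing A².
Let u = s/λ; then A², 4π and the length scale all cancel, so P = ∫_{0}^{1.8} u^6·e^(-2·u) du ÷ ∫_{0}^{∞} u^6·e^(-2·u) du.
An antiderivative of u^6·e^(-2·u) is -(4·u^6 + 12·u^5 + 30·u^4 + 60·u^3 + 90·u^2 + 90·u + 45)·e^(-2·u)/8; evaluating from 0 to 1.8 gives ≈ 0.41216, while the full integral is 45/8.
The region integral divided by the full integral gives P = 0.07327.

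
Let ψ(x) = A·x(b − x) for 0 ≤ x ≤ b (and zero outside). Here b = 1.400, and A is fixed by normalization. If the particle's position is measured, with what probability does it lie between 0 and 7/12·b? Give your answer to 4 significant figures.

P ≈ 0.6534

P = ∫_{0}^{7/12·b} |ψ(x)|² dx.
The normalization integral ∫|ψ|²dx over the whole domain equals b^5/30·A², and A² cancels in the ratio.
In terms of u = x/b (A² and the length scale cancel between numerator and denominator), P = [∫_{0}^{7/12} u^2·(1 - u)^2 du] / [∫_{0}^{1} u^2·(1 - u)^2 du].
Using ∫ u^2·(1 - u)^2 du = u^3·(6·u^2 - 15·u + 10)/30, the numerator is ≈ 0.0217794 and the denominator is 1/30.
This works out to P = 0.65338.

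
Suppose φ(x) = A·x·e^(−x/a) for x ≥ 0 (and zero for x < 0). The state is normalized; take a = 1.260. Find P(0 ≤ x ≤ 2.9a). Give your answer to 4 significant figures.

P ≈ 0.9285

|φ|² is the probability density, so P = ∫_{0}^{2.9a} |φ|² dx.
With A² fixed by ∫|φ|² = 1, i.e. A² = (a^3/4)^(−1), substitute and integrate.
In terms of u = x/a (A² and the length scale cancel between numerator and denominator), P = [∫_{0}^{2.9} u^2·e^(-2·u) du] / [∫_{0}^{∞} u^2·e^(-2·u) du].
With ∫ u^2·e^(-2·u) du = -(2·u^2 + 2·u + 1)·e^(-2·u)/4 + C, the region integral is 1/4 - 1181·e^(-29/5)/200 and the full one is 1/4.
Evaluating gives P = 0.92849.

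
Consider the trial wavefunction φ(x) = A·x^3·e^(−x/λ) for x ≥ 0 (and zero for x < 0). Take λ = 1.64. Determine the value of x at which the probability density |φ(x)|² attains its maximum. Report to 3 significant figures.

The maximum of |φ(x)|² occurs where its derivative vanishes.
Solving yields x = 3·λ.
With λ = 1.64, the most probable position is 4.920.

x ≈ 4.92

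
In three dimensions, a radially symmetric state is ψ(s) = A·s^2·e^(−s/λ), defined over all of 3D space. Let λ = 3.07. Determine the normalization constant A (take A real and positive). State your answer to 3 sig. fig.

Normalization requires ∫|ψ|² 4πs² ds = 1, integrated from 0 to ∞.
(Spherical symmetry: dV = 4πs² ds.)
∫|ψ|² 4πs² ds = A²·(45·π·λ^7/2).
Setting this equal to 1 gives A² = 1/(45·π·λ^7/2).
Plugging in λ = 3.07 yields A = 0.002346.

A ≈ 0.00235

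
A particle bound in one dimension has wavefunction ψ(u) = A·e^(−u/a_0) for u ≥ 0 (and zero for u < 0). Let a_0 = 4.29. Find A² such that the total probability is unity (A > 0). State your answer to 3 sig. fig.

The normalization condition is ∫|ψ|² du = 1 from 0 to ∞.
Recall ∫₀^∞ u^m e^(−u/β) du = m!·β^(m+1), with ψ = A·e^(−u/a_0), the integral evaluates to A²·[a_0/2].
With a_0 = 4.29: A² = 0.4662 and A = 0.6828.

A^2 ≈ 0.466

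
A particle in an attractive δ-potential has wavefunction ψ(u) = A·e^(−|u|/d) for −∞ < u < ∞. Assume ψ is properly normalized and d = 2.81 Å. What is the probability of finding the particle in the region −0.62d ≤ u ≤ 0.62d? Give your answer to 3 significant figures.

|ψ|² is the probability density, so P = ∫_{−0.62d}^{0.62d} |ψ|² du.
Since A² = 1/(d), this is the region integral divided by the full normalization integral.
Both integrals are even about u = 0, so only the u ≥ 0 halves are needed (the factors of 2 cancel). Substituting t = u/d, A² and the length scale cancel in the ratio: P = ∫_{0}^{0.62} e^(-2·t) dt / ∫_{0}^{∞} e^(-2·t) dt.
Using ∫ e^(-2·t) dt = -e^(-2·t)/2, the numerator is 1/2 - e^(-31/25)/2 and the denominator is 1/2.
The result is P = 0.7106.

P ≈ 0.711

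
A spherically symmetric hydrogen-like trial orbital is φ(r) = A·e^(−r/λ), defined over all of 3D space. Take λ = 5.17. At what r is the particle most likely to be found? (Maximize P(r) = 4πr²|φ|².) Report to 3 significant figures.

r ≈ 5.17

Set d/dr [P(r) = 4πr²|φ|²] = 0 and solve for r > 0.
This gives r = λ.
With λ = 5.17, the most probable radial distance is 5.170.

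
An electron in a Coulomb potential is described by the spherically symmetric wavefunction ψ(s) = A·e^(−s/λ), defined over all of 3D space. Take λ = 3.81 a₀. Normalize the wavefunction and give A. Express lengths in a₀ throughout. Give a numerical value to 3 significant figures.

A ≈ 0.0759 a₀^(-3/2)

Require ∫ |ψ|² 4πs² ds = 1 over the whole domain.
The angular integral contributes 4π, leaving ∫₀^∞ s²|ψ|² ds.
Carrying out the integral gives A² · π·λ^3.
Setting this equal to 1 gives A² = 1/(π·λ^3).
Plugging in λ = 3.81 yields A = 0.07586.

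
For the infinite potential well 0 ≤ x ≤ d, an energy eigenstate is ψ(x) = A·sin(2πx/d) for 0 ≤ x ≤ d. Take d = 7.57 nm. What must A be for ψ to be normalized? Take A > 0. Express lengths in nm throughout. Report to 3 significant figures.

A ≈ 0.514 nm^(-1/2)

We need A² ∫|f|² dx = 1, taking the integral from 0 to d.
With ∫₀^d sin²(nπx/d) dx = d/2, with ψ = A·sin(2πx/d), the integral evaluates to A²·[d/2].
Plugging in d = 7.57 yields A = 0.5140.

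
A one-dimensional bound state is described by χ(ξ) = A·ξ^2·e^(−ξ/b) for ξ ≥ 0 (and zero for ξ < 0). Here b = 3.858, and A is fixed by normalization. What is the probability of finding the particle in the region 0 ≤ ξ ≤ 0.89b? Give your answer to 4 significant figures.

P ≈ 0.03498

|χ|² is the probability density, so P = ∫_{0}^{0.89b} |χ|² dξ.
Since A² = 1/(3·b^5/4), this is the region integral divided by the full normalization integral.
Substituting u = ξ/b, A² and the length scale cancel in the ratio: P = ∫_{0}^{0.89} u^4·e^(-2·u) du / ∫_{0}^{∞} u^4·e^(-2·u) du.
Using ∫ u^4·e^(-2·u) du = -(u^4/2 + u^3 + 3·u^2/2 + 3·u/2 + 3/4)·e^(-2·u), the numerator is ≈ 0.0262337 and the denominator is 3/4.
This works out to P = 0.034978.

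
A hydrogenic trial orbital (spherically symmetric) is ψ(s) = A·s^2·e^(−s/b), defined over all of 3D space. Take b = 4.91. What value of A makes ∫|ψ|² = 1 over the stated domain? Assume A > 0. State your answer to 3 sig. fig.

Require ∫ |ψ|² 4πs² ds = 1 over the whole domain.
Carrying out the integral gives A² · 45·π·b^7/2.
Plugging in b = 4.91 yields A = 0.0004535.

A ≈ 0.000453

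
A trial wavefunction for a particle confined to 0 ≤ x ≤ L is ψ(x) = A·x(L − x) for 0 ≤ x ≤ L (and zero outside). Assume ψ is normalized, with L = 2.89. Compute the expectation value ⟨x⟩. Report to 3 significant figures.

The expectation value is the |ψ|²-weighted average of x: ∫ x|ψ|² dx.
Expanding the polynomial and integrating term by term, the ratio of the moment integral to the normalization integral gives ⟨x⟩ = L/2.
Putting L = 2.89 gives 1.445.

⟨x⟩ ≈ 1.45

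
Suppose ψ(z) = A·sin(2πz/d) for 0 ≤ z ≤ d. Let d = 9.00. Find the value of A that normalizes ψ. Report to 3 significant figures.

Normalization requires ∫|ψ|² dz = 1, integrated from 0 to d.
Using sin²θ = (1 − cos 2θ)/2, ∫|ψ|² dz = A²·(d/2).
Hence A² = 1/[d/2].
Plugging in d = 9.00 yields A = 0.4714.

A ≈ 0.471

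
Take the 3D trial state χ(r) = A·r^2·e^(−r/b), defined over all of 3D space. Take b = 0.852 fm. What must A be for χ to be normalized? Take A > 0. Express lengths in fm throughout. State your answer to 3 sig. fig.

A ≈ 0.208 fm^(-7/2)

Require ∫ |χ|² 4πr² dr = 1 over the whole domain.
(Spherical symmetry: dV = 4πr² dr.)
With χ = A·r^2·e^(−r/b), the integral evaluates to A²·[45·π·b^7/2].
So A² = (45·π·b^7/2)^(−1).
Plugging in b = 0.852 yields A = 0.2084.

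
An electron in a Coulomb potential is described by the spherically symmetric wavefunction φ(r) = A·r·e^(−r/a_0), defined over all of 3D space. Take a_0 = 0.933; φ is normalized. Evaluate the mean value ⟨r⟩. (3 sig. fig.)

⟨r⟩ ≈ 2.33

By definition ⟨r⟩ = ∫ r |φ(r)|² 4πr² dr.
With ∫₀^∞ r^5 e^(−αr) dr = 5!/α^6, since the A² factors cancel between numerator and denominator, ⟨r⟩ = 5·a_0/2.
Putting a_0 = 0.933 gives 2.333.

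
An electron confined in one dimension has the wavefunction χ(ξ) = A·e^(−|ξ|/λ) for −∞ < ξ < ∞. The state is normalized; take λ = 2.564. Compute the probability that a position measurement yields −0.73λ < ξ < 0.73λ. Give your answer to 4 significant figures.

P ≈ 0.7678

P = ∫_{−0.73λ}^{0.73λ} |χ(ξ)|² dξ.
With A² fixed by ∫|χ|² = 1, i.e. A² = (λ)^(−1), substitute and integrate.
By symmetry take twice the ξ ≥ 0 contribution in numerator and denominator; the 2's cancel. Let u = ξ/λ; then A² and the length scale cancel, so P = ∫_{0}^{0.73} e^(-2·u) du ÷ ∫_{0}^{∞} e^(-2·u) du.
Using ∫ e^(-2·u) du = -e^(-2·u)/2, the numerator is 1/2 - e^(-73/50)/2 and the denominator is 1/2.
The result is P = 0.76776.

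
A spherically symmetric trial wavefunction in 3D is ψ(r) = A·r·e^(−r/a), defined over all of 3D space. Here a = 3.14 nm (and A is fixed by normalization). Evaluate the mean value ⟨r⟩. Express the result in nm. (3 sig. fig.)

⟨r⟩ ≈ 7.85 nm

The expectation value is the |ψ|²-weighted average of r: ∫ r|ψ|² 4πr² dr.
The ratio of the moment integral to the normalization integral gives ⟨r⟩ = 5·a/2.
Putting a = 3.14 gives 7.850.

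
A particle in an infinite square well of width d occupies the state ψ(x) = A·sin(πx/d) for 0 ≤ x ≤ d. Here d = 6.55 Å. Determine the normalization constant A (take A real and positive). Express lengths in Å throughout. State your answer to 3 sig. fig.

A ≈ 0.553 Å^(-1/2)

Require ∫ |ψ|² dx = 1 over the whole domain.
The integral (without the A² prefactor) comes out to d/2.
With d = 6.55: A² = 0.3053 and A = 0.5526.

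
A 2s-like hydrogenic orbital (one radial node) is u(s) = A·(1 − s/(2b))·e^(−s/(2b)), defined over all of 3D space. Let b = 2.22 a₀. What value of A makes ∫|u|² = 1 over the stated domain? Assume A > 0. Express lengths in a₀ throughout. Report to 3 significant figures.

A ≈ 0.0603 a₀^(-3/2)

Require ∫ |u|² 4πs² ds = 1 over the whole domain.
(Spherical symmetry: dV = 4πs² ds.)
The integral (without the A² prefactor) comes out to 8·π·b^3.
Hence A² = 1/[8·π·b^3].
With b = 2.22: A² = 0.003637 and A = 0.06030.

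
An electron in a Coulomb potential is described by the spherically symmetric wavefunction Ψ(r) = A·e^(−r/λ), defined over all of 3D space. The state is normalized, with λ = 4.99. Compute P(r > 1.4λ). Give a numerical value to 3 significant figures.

P ≈ 0.469

P = ∫ |Ψ|² 4πr² dr over r > 1.4λ.
Normalization gives A² = 1/(π·λ^3).
Substituting u = r/λ, A², 4π and the length scale all cancel in the ratio: P = ∫_{1.4}^{∞} u^2·e^(-2·u) du / ∫_{0}^{∞} u^2·e^(-2·u) du.
An antiderivative of u^2·e^(-2·u) is -(2·u^2 + 2·u + 1)·e^(-2·u)/4; evaluating from 1.4 to ∞ gives 193·e^(-14/5)/100, while the full integral is 1/4.
The region integral divided by the full integral gives P = 0.4695.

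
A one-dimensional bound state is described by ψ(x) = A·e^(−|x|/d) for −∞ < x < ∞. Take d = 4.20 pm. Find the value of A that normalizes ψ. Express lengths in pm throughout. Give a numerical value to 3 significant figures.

We need A² ∫|f|² dx = 1, taking the integral from −∞ to ∞.
With ∫₀^∞ x^0 e^(−αx) dx = 0!/α^1, carrying out the integral gives A² · d.
Hence A² = 1/[d].
Plugging in d = 4.20 yields A = 0.4880.

A ≈ 0.488 pm^(-1/2)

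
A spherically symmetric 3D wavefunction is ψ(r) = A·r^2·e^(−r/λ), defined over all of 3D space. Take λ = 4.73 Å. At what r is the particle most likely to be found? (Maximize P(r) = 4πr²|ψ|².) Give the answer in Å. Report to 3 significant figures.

Set d/dr [P(r) = 4πr²|ψ|²] = 0 and solve for r > 0.
This gives r = 3·λ.
With λ = 4.73, the most probable radial distance is 14.19 Å.

r ≈ 14.2 Å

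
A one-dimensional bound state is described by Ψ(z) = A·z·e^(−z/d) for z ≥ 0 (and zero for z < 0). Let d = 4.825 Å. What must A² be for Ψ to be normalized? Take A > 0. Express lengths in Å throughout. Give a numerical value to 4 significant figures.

A^2 ≈ 0.03561 Å^(-3)

Normalization requires ∫|Ψ|² dz = 1, integrated from 0 to ∞.
∫|Ψ|² dz = A²·(d^3/4).
Setting this equal to 1 gives A² = 1/(d^3/4).
Substituting d = 4.825 gives A² = 0.035610, so A = 0.18871.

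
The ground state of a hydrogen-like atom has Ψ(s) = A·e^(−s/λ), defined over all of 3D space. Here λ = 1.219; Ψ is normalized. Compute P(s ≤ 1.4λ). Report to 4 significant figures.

P ≈ 0.5305

P = ∫ |Ψ|² 4πs² ds over s ≤ 1.4λ.
Normalization gives A² = 1/(π·λ^3).
In terms of u = s/λ (A², 4π and the length scale all cancel between numerator and denominator), P = [∫_{0}^{1.4} u^2·e^(-2·u) du] / [∫_{0}^{∞} u^2·e^(-2·u) du].
With ∫ u^2·e^(-2·u) du = -(2·u^2 + 2·u + 1)·e^(-2·u)/4 + C, the region integral is 1/4 - 193·e^(-14/5)/100 and the full one is 1/4.
This evaluates to P = 0.53055.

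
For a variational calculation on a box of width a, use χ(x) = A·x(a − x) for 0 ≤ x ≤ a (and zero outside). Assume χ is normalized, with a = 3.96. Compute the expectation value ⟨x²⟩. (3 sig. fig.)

The expectation value is the |χ|²-weighted average of x^2: ∫ x^2|χ|² dx.
Expanding the polynomial and integrating term by term, since the A² factors cancel between numerator and denominator, ⟨x²⟩ = 2·a^2/7.
Putting a = 3.96 gives 4.480.

⟨x^2⟩ ≈ 4.48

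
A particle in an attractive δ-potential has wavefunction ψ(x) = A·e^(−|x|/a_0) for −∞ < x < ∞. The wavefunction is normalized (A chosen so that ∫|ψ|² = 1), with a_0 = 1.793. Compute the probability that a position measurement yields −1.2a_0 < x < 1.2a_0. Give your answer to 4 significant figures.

P = ∫_{−1.2a_0}^{1.2a_0} |ψ(x)|² dx.
Since A² = 1/(a_0), this is the region integral divided by the full normalization integral.
Both integrals are even about x = 0, so only the x ≥ 0 halves are needed (the factors of 2 cancel). Let u = x/a_0; then A² and the length scale cancel, so P = ∫_{0}^{1.2} e^(-2·u) du ÷ ∫_{0}^{∞} e^(-2·u) du.
An antiderivative of e^(-2·u) is -e^(-2·u)/2; evaluating from 0 to 1.2 gives 1/2 - e^(-12/5)/2, while the full integral is 1/2.
Evaluating gives P = 0.90928.

P ≈ 0.9093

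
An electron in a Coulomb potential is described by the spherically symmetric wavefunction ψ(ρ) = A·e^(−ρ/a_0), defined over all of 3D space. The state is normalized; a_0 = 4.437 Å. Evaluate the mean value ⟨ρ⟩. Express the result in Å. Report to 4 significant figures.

The expectation value is the |ψ|²-weighted average of ρ: ∫ ρ|ψ|² 4πρ² dρ.
With ∫₀^∞ ρ^3 e^(−αρ) dρ = 3!/α^4, evaluating both integrals, ⟨ρ⟩ = 3·a_0/2.
Putting a_0 = 4.437 gives 6.6555.

⟨ρ⟩ ≈ 6.656 Å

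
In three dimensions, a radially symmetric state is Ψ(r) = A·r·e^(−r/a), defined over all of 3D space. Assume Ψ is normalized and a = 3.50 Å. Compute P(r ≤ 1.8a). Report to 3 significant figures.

P ≈ 0.294

Integrate the radial probability density 4πr²|Ψ|² over r ≤ 1.8a.
A² is fixed by ∫₀^∞ 4πr²|Ψ|² dr = 1, i.e. A² = (3·π·a^5)^(−1).
Let u = r/a; then A², 4π and the length scale all cancel, so P = ∫_{0}^{1.8} u^4·e^(-2·u) du ÷ ∫_{0}^{∞} u^4·e^(-2·u) du.
An antiderivative of u^4·e^(-2·u) is -(u^4/2 + u^3 + 3·u^2/2 + 3·u/2 + 3/4)·e^(-2·u); evaluating from 0 to 1.8 gives ≈ 0.22017, while the full integral is 3/4.
Taking the ratio yields P = 0.2936.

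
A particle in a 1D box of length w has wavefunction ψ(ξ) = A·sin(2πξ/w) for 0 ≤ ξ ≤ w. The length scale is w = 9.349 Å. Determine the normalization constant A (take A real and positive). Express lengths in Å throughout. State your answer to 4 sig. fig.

A ≈ 0.4625 Å^(-1/2)

Normalization requires ∫|ψ|² dξ = 1, integrated from 0 to w.
With ∫₀^w sin²(nπξ/w) dξ = w/2, with ψ = A·sin(2πξ/w), the integral evaluates to A²·[w/2].
Hence A² = 1/[w/2].
Plugging in w = 9.349 yields A = 0.46252.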